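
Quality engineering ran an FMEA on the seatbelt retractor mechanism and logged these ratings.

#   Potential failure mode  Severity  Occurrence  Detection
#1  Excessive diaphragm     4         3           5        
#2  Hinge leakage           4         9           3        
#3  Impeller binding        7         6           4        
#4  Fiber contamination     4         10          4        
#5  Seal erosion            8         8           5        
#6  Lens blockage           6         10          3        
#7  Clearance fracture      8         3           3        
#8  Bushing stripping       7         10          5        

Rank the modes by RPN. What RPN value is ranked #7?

RPN = Severity × Occurrence × Detection:
  #1: 4 × 3 × 5 = 60
  #2: 4 × 9 × 3 = 108
  #3: 7 × 6 × 4 = 168
  #4: 4 × 10 × 4 = 160
  #5: 8 × 8 × 5 = 320
  #6: 6 × 10 × 3 = 180
  #7: 8 × 3 × 3 = 72
  #8: 7 × 10 × 5 = 350
Sorted descending: 350, 320, 180, 168, 160, 108, 72, 60.
The seventh-highest RPN is 72 (#7).

72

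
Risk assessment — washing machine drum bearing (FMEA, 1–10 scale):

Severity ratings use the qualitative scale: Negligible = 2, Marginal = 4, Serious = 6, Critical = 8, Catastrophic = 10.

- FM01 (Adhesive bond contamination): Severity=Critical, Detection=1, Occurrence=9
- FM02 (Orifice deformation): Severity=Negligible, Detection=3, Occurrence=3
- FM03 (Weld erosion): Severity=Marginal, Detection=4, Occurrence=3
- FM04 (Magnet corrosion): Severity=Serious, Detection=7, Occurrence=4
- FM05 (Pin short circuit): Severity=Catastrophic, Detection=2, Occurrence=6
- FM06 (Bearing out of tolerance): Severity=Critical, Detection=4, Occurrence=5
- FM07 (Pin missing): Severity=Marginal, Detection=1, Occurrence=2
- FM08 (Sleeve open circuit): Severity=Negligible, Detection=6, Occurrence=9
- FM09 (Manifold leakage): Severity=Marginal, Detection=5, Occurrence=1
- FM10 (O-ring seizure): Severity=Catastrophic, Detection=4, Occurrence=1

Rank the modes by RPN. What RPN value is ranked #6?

RPN = Severity × Occurrence × Detection:
  FM01: 8 × 9 × 1 = 72
  FM02: 2 × 3 × 3 = 18
  FM03: 4 × 3 × 4 = 48
  FM04: 6 × 4 × 7 = 168
  FM05: 10 × 6 × 2 = 120
  FM06: 8 × 5 × 4 = 160
  FM07: 4 × 2 × 1 = 8
  FM08: 2 × 9 × 6 = 108
  FM09: 4 × 1 × 5 = 20
  FM10: 10 × 1 × 4 = 40
Sorted descending: 168, 160, 120, 108, 72, 48, 40, 20, 18, 8.
The sixth-highest RPN is 48 (FM03).

48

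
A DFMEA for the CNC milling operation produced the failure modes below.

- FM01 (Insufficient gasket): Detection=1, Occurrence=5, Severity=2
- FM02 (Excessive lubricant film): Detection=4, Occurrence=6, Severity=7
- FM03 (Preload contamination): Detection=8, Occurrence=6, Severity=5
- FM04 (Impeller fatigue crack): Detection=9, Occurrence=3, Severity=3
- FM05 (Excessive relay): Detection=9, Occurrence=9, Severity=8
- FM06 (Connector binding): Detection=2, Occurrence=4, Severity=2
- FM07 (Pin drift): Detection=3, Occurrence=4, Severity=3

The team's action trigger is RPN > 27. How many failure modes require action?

5

RPN = Severity × Occurrence × Detection:
  FM01: 2 × 5 × 1 = 10
  FM02: 7 × 6 × 4 = 168
  FM03: 5 × 6 × 8 = 240
  FM04: 3 × 3 × 9 = 81
  FM05: 8 × 9 × 9 = 648
  FM06: 2 × 4 × 2 = 16
  FM07: 3 × 4 × 3 = 36
Modes with RPN > 27: FM02 (168), FM03 (240), FM04 (81), FM05 (648), FM07 (36) → 5.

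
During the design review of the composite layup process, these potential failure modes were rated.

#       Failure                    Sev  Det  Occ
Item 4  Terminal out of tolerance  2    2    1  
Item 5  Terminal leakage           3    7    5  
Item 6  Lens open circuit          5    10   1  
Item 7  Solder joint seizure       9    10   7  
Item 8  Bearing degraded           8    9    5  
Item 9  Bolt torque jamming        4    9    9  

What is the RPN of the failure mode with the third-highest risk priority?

RPN = Severity × Occurrence × Detection:
  Item 4: 2 × 1 × 2 = 4
  Item 5: 3 × 5 × 7 = 105
  Item 6: 5 × 1 × 10 = 50
  Item 7: 9 × 7 × 10 = 630
  Item 8: 8 × 5 × 9 = 360
  Item 9: 4 × 9 × 9 = 324
Sorted descending: 630, 360, 324, 105, 50, 4.
The third-highest RPN is 324 (Item 9).

324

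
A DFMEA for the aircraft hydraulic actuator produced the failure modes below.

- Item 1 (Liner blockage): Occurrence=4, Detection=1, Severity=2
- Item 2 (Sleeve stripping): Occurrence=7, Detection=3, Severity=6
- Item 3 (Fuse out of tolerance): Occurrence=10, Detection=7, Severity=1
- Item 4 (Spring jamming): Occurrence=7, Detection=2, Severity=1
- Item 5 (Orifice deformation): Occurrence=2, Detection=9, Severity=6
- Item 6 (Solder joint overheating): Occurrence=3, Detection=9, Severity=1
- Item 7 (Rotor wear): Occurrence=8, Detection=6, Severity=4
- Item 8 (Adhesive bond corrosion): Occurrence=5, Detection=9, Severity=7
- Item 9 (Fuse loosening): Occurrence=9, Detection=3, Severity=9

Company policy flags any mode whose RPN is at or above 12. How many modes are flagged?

RPN = Severity × Occurrence × Detection:
  Item 1: 2 × 4 × 1 = 8
  Item 2: 6 × 7 × 3 = 126
  Item 3: 1 × 10 × 7 = 70
  Item 4: 1 × 7 × 2 = 14
  Item 5: 6 × 2 × 9 = 108
  Item 6: 1 × 3 × 9 = 27
  Item 7: 4 × 8 × 6 = 192
  Item 8: 7 × 5 × 9 = 315
  Item 9: 9 × 9 × 3 = 243
Modes with RPN ≥ 12: Item 2 (126), Item 3 (70), Item 4 (14), Item 5 (108), Item 6 (27), Item 7 (192), Item 8 (315), Item 9 (243) → 8.

8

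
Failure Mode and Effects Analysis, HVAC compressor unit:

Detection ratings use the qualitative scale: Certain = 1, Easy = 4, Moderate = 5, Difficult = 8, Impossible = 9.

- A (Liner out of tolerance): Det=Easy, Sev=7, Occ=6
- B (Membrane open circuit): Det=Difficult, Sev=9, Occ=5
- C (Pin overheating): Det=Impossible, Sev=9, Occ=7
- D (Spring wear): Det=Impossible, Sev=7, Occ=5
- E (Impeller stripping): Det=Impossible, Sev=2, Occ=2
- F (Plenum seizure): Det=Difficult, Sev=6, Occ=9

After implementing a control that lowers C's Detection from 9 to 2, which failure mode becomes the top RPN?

F

RPN = Severity × Occurrence × Detection:
  A: 7 × 6 × 4 = 168
  B: 9 × 5 × 8 = 360
  C: 9 × 7 × 9 = 567
  D: 7 × 5 × 9 = 315
  E: 2 × 2 × 9 = 36
  F: 6 × 9 × 8 = 432
After action: C → 9 × 7 × 2 = 126.
Revised RPNs: F=432, B=360, D=315, A=168, C=126, E=36.
Highest is now F (432).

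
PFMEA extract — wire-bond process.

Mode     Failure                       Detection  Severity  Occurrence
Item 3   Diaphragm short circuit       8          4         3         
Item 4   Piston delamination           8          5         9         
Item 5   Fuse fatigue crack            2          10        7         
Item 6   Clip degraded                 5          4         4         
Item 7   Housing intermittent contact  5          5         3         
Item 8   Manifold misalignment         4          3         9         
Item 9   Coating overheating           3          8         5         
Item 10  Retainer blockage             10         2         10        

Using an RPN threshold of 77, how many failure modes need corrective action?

RPN = Severity × Occurrence × Detection:
  Item 3: 4 × 3 × 8 = 96
  Item 4: 5 × 9 × 8 = 360
  Item 5: 10 × 7 × 2 = 140
  Item 6: 4 × 4 × 5 = 80
  Item 7: 5 × 3 × 5 = 75
  Item 8: 3 × 9 × 4 = 108
  Item 9: 8 × 5 × 3 = 120
  Item 10: 2 × 10 × 10 = 200
Modes with RPN ≥ 77: Item 3 (96), Item 4 (360), Item 5 (140), Item 6 (80), Item 8 (108), Item 9 (120), Item 10 (200) → 7.

7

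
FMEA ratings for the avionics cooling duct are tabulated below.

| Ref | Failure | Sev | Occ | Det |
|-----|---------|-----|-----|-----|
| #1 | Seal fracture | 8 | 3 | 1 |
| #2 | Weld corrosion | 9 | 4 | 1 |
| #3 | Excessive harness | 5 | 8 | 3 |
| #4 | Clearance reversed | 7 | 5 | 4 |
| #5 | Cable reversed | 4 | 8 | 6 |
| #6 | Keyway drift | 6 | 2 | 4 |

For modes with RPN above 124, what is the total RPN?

332

RPN = Severity × Occurrence × Detection:
  #1: 8 × 3 × 1 = 24
  #2: 9 × 4 × 1 = 36
  #3: 5 × 8 × 3 = 120
  #4: 7 × 5 × 4 = 140
  #5: 4 × 8 × 6 = 192
  #6: 6 × 2 × 4 = 48
RPN > 124: #4 (140), #5 (192).
Sum: 140 + 192 = 332.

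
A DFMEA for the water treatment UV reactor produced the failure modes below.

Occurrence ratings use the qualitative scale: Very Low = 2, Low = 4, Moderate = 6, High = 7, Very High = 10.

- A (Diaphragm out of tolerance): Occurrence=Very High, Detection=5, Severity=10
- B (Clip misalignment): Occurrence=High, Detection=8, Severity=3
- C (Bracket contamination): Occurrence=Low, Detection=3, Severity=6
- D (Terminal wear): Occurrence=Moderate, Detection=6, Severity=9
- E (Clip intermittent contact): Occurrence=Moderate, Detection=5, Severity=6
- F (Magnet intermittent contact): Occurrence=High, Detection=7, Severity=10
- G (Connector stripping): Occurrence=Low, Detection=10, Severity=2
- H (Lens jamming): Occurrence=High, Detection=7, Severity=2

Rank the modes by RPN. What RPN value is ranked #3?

324

RPN = Severity × Occurrence × Detection:
  A: 10 × 10 × 5 = 500
  B: 3 × 7 × 8 = 168
  C: 6 × 4 × 3 = 72
  D: 9 × 6 × 6 = 324
  E: 6 × 6 × 5 = 180
  F: 10 × 7 × 7 = 490
  G: 2 × 4 × 10 = 80
  H: 2 × 7 × 7 = 98
Sorted descending: 500, 490, 324, 180, 168, 98, 80, 72.
The third-highest RPN is 324 (D).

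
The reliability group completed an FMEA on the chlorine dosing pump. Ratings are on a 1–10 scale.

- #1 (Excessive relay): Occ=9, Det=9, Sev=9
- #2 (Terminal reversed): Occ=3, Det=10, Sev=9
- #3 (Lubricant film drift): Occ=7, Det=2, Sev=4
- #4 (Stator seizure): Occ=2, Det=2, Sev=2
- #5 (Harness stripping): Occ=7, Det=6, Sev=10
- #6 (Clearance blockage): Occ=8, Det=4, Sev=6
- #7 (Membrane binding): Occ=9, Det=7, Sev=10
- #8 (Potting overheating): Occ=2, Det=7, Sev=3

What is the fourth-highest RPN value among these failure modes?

RPN = Severity × Occurrence × Detection:
  #1: 9 × 9 × 9 = 729
  #2: 9 × 3 × 10 = 270
  #3: 4 × 7 × 2 = 56
  #4: 2 × 2 × 2 = 8
  #5: 10 × 7 × 6 = 420
  #6: 6 × 8 × 4 = 192
  #7: 10 × 9 × 7 = 630
  #8: 3 × 2 × 7 = 42
Sorted descending: 729, 630, 420, 270, 192, 56, 42, 8.
The fourth-highest RPN is 270 (#2).

270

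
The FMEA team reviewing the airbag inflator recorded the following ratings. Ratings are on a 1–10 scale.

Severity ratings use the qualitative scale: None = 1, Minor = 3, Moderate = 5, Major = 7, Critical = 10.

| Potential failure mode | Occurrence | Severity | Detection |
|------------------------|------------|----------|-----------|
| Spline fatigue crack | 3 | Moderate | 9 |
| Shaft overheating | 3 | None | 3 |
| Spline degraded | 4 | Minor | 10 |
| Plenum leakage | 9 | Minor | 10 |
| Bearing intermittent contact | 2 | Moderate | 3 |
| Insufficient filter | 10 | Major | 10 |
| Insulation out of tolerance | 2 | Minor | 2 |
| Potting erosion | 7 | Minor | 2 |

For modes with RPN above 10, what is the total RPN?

1309

RPN = Severity × Occurrence × Detection:
  Spline fatigue crack: 5 × 3 × 9 = 135
  Shaft overheating: 1 × 3 × 3 = 9
  Spline degraded: 3 × 4 × 10 = 120
  Plenum leakage: 3 × 9 × 10 = 270
  Bearing intermittent contact: 5 × 2 × 3 = 30
  Insufficient filter: 7 × 10 × 10 = 700
  Insulation out of tolerance: 3 × 2 × 2 = 12
  Potting erosion: 3 × 7 × 2 = 42
RPN > 10: Spline fatigue crack (135), Spline degraded (120), Plenum leakage (270), Bearing intermittent contact (30), Insufficient filter (700), Insulation out of tolerance (12), Potting erosion (42).
Sum: 135 + 120 + 270 + 30 + 700 + 12 + 42 = 1309.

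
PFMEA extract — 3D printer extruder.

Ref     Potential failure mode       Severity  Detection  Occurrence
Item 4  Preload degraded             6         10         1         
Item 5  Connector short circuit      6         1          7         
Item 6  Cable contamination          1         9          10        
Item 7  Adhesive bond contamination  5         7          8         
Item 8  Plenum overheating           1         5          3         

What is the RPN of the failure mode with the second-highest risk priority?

RPN = Severity × Occurrence × Detection:
  Item 4: 6 × 1 × 10 = 60
  Item 5: 6 × 7 × 1 = 42
  Item 6: 1 × 10 × 9 = 90
  Item 7: 5 × 8 × 7 = 280
  Item 8: 1 × 3 × 5 = 15
Sorted descending: 280, 90, 60, 42, 15.
The second-highest RPN is 90 (Item 6).

90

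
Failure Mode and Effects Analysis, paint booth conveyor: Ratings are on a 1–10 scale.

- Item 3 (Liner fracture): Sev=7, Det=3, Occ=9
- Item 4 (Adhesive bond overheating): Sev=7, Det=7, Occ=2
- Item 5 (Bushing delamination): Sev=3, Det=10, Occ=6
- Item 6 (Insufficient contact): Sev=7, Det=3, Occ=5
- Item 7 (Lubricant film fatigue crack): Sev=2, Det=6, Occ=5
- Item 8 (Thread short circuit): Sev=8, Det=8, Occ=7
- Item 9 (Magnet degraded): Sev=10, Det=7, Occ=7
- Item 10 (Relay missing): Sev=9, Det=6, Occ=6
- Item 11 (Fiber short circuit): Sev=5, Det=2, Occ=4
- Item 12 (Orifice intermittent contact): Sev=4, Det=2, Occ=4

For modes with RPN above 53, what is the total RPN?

1894

RPN = Severity × Occurrence × Detection:
  Item 3: 7 × 9 × 3 = 189
  Item 4: 7 × 2 × 7 = 98
  Item 5: 3 × 6 × 10 = 180
  Item 6: 7 × 5 × 3 = 105
  Item 7: 2 × 5 × 6 = 60
  Item 8: 8 × 7 × 8 = 448
  Item 9: 10 × 7 × 7 = 490
  Item 10: 9 × 6 × 6 = 324
  Item 11: 5 × 4 × 2 = 40
  Item 12: 4 × 4 × 2 = 32
RPN > 53: Item 3 (189), Item 4 (98), Item 5 (180), Item 6 (105), Item 7 (60), Item 8 (448), Item 9 (490), Item 10 (324).
Sum: 189 + 98 + 180 + 105 + 60 + 448 + 490 + 324 = 1894.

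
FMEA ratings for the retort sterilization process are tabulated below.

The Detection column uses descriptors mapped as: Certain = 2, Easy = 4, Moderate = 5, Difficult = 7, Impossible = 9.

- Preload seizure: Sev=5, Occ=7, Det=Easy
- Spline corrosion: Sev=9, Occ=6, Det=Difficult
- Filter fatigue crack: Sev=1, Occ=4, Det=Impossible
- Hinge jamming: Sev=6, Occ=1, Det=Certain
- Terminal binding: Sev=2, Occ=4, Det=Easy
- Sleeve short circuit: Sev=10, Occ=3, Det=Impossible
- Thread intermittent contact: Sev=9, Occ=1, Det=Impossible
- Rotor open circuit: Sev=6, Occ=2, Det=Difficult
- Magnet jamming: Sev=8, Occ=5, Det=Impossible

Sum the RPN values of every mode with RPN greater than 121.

1148

RPN = Severity × Occurrence × Detection:
  Preload seizure: 5 × 7 × 4 = 140
  Spline corrosion: 9 × 6 × 7 = 378
  Filter fatigue crack: 1 × 4 × 9 = 36
  Hinge jamming: 6 × 1 × 2 = 12
  Terminal binding: 2 × 4 × 4 = 32
  Sleeve short circuit: 10 × 3 × 9 = 270
  Thread intermittent contact: 9 × 1 × 9 = 81
  Rotor open circuit: 6 × 2 × 7 = 84
  Magnet jamming: 8 × 5 × 9 = 360
RPN > 121: Preload seizure (140), Spline corrosion (378), Sleeve short circuit (270), Magnet jamming (360).
Sum: 140 + 378 + 270 + 360 = 1148.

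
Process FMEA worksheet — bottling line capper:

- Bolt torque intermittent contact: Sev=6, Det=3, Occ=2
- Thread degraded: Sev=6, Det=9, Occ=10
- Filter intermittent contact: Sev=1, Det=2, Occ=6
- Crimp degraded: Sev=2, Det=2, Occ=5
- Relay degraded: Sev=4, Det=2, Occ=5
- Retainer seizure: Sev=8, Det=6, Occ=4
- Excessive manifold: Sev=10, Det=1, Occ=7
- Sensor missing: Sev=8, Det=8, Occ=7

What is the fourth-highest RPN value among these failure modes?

RPN = Severity × Occurrence × Detection:
  Bolt torque intermittent contact: 6 × 2 × 3 = 36
  Thread degraded: 6 × 10 × 9 = 540
  Filter intermittent contact: 1 × 6 × 2 = 12
  Crimp degraded: 2 × 5 × 2 = 20
  Relay degraded: 4 × 5 × 2 = 40
  Retainer seizure: 8 × 4 × 6 = 192
  Excessive manifold: 10 × 7 × 1 = 70
  Sensor missing: 8 × 7 × 8 = 448
Sorted descending: 540, 448, 192, 70, 40, 36, 20, 12.
The fourth-highest RPN is 70 (Excessive manifold).

70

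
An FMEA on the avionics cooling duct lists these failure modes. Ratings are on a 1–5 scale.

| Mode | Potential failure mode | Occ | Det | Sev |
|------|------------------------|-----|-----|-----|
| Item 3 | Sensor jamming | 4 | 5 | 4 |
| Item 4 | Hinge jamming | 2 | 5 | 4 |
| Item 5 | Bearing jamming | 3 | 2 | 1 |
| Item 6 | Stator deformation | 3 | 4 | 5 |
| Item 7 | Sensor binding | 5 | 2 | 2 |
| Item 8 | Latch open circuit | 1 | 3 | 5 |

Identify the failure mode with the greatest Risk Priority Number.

Item 3

RPN = Severity × Occurrence × Detection:
  Item 3: 4 × 4 × 5 = 80
  Item 4: 4 × 2 × 5 = 40
  Item 5: 1 × 3 × 2 = 6
  Item 6: 5 × 3 × 4 = 60
  Item 7: 2 × 5 × 2 = 20
  Item 8: 5 × 1 × 3 = 15
Highest RPN is 80 → Item 3.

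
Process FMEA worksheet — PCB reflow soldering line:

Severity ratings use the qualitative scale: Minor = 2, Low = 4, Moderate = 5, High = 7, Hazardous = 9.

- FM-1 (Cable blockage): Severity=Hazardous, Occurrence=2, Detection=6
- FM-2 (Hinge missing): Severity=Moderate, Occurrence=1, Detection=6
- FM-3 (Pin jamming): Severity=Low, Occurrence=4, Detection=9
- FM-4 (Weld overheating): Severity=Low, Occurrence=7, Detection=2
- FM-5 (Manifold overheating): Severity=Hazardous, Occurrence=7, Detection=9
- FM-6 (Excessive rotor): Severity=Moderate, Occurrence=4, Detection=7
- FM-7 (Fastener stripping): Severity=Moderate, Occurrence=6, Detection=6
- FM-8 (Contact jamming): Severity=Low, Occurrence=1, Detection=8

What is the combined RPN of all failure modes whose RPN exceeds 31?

RPN = Severity × Occurrence × Detection:
  FM-1: 9 × 2 × 6 = 108
  FM-2: 5 × 1 × 6 = 30
  FM-3: 4 × 4 × 9 = 144
  FM-4: 4 × 7 × 2 = 56
  FM-5: 9 × 7 × 9 = 567
  FM-6: 5 × 4 × 7 = 140
  FM-7: 5 × 6 × 6 = 180
  FM-8: 4 × 1 × 8 = 32
RPN > 31: FM-1 (108), FM-3 (144), FM-4 (56), FM-5 (567), FM-6 (140), FM-7 (180), FM-8 (32).
Sum: 108 + 144 + 56 + 567 + 140 + 180 + 32 = 1227.

1227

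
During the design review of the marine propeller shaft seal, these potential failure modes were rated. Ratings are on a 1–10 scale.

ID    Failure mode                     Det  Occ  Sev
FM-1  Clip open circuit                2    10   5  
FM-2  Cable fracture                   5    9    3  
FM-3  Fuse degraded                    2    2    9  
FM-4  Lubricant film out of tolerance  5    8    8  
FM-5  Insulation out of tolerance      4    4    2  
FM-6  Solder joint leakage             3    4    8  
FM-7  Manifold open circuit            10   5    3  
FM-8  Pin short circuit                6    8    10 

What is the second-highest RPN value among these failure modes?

320

RPN = Severity × Occurrence × Detection:
  FM-1: 5 × 10 × 2 = 100
  FM-2: 3 × 9 × 5 = 135
  FM-3: 9 × 2 × 2 = 36
  FM-4: 8 × 8 × 5 = 320
  FM-5: 2 × 4 × 4 = 32
  FM-6: 8 × 4 × 3 = 96
  FM-7: 3 × 5 × 10 = 150
  FM-8: 10 × 8 × 6 = 480
Sorted descending: 480, 320, 150, 135, 100, 96, 36, 32.
The second-highest RPN is 320 (FM-4).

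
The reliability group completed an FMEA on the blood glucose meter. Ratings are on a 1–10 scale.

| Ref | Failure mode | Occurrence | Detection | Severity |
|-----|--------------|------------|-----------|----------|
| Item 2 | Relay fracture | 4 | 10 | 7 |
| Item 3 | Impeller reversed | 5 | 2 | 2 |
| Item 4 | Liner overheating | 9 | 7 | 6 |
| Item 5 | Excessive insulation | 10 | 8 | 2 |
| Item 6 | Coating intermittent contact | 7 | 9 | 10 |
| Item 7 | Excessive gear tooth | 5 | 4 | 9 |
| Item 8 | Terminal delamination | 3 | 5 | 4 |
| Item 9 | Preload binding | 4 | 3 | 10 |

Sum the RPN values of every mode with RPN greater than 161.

RPN = Severity × Occurrence × Detection:
  Item 2: 7 × 4 × 10 = 280
  Item 3: 2 × 5 × 2 = 20
  Item 4: 6 × 9 × 7 = 378
  Item 5: 2 × 10 × 8 = 160
  Item 6: 10 × 7 × 9 = 630
  Item 7: 9 × 5 × 4 = 180
  Item 8: 4 × 3 × 5 = 60
  Item 9: 10 × 4 × 3 = 120
RPN > 161: Item 2 (280), Item 4 (378), Item 6 (630), Item 7 (180).
Sum: 280 + 378 + 630 + 180 = 1468.

1468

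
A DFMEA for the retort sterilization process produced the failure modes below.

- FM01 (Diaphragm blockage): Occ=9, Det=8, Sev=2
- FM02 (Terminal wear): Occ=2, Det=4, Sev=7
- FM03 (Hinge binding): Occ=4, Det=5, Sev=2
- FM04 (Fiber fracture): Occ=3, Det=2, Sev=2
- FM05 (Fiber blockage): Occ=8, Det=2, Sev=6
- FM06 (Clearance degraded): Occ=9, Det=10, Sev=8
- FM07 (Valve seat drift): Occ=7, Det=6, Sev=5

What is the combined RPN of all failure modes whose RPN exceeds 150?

930

RPN = Severity × Occurrence × Detection:
  FM01: 2 × 9 × 8 = 144
  FM02: 7 × 2 × 4 = 56
  FM03: 2 × 4 × 5 = 40
  FM04: 2 × 3 × 2 = 12
  FM05: 6 × 8 × 2 = 96
  FM06: 8 × 9 × 10 = 720
  FM07: 5 × 7 × 6 = 210
RPN > 150: FM06 (720), FM07 (210).
Sum: 720 + 210 = 930.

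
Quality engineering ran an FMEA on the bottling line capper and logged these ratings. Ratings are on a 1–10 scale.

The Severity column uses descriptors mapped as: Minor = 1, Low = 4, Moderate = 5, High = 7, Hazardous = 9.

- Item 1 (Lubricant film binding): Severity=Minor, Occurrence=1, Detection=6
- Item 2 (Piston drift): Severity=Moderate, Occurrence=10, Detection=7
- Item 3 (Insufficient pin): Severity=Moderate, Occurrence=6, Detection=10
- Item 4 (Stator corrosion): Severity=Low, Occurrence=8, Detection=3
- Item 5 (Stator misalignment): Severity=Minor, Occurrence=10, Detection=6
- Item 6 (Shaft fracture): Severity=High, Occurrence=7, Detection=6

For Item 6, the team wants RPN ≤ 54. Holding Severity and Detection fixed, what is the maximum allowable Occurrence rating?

Item 6: S=7, O=7, D=6 → current RPN = 294.
Fixed product = 42. Need 42 × O ≤ 54, so O ≤ 54/42 = 1.29.
Maximum integer Occurrence rating = 1 (gives RPN 42; O=2 would give 84 > 54).

1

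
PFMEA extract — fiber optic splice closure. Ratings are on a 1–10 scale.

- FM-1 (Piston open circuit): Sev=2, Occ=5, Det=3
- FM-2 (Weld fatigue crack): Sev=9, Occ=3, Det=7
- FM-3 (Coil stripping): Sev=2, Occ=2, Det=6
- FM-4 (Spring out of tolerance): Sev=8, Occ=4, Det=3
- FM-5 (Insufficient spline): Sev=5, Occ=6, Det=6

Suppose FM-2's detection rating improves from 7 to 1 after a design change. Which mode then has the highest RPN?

FM-5

RPN = Severity × Occurrence × Detection:
  FM-1: 2 × 5 × 3 = 30
  FM-2: 9 × 3 × 7 = 189
  FM-3: 2 × 2 × 6 = 24
  FM-4: 8 × 4 × 3 = 96
  FM-5: 5 × 6 × 6 = 180
After action: FM-2 → 9 × 3 × 1 = 27.
Revised RPNs: FM-5=180, FM-4=96, FM-1=30, FM-2=27, FM-3=24.
Highest is now FM-5 (180).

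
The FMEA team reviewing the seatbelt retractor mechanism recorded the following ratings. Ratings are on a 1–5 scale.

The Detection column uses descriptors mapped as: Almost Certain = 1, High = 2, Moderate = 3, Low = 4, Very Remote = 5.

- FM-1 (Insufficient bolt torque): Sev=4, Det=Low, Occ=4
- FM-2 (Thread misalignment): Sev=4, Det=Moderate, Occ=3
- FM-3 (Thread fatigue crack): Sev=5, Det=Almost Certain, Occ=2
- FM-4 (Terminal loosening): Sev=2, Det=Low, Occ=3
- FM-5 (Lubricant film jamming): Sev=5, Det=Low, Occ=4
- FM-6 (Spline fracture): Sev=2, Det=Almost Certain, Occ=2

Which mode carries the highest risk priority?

RPN = Severity × Occurrence × Detection:
  FM-1: 4 × 4 × 4 = 64
  FM-2: 4 × 3 × 3 = 36
  FM-3: 5 × 2 × 1 = 10
  FM-4: 2 × 3 × 4 = 24
  FM-5: 5 × 4 × 4 = 80
  FM-6: 2 × 2 × 1 = 4
Highest RPN is 80 → FM-5.

FM-5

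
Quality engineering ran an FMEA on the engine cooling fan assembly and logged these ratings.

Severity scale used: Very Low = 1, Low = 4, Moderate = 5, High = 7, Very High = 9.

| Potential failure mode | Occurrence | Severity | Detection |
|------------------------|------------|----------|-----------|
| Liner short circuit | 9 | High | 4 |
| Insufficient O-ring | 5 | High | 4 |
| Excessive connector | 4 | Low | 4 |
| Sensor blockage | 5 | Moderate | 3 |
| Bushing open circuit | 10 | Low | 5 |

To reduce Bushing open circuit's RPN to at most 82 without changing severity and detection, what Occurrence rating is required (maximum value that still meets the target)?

Bushing open circuit: S=4, O=10, D=5 → current RPN = 200.
Fixed product = 20. Need 20 × O ≤ 82, so O ≤ 82/20 = 4.10.
Maximum integer Occurrence rating = 4 (gives RPN 80; O=5 would give 100 > 82).

4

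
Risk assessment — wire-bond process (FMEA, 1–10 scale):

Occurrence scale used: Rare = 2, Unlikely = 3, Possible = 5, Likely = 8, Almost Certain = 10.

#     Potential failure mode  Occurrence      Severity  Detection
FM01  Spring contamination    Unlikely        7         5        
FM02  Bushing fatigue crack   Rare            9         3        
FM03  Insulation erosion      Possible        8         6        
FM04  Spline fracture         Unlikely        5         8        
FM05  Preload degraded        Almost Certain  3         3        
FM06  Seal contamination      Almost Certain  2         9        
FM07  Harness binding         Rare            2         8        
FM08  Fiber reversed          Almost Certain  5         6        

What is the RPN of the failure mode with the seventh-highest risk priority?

RPN = Severity × Occurrence × Detection:
  FM01: 7 × 3 × 5 = 105
  FM02: 9 × 2 × 3 = 54
  FM03: 8 × 5 × 6 = 240
  FM04: 5 × 3 × 8 = 120
  FM05: 3 × 10 × 3 = 90
  FM06: 2 × 10 × 9 = 180
  FM07: 2 × 2 × 8 = 32
  FM08: 5 × 10 × 6 = 300
Sorted descending: 300, 240, 180, 120, 105, 90, 54, 32.
The seventh-highest RPN is 54 (FM02).

54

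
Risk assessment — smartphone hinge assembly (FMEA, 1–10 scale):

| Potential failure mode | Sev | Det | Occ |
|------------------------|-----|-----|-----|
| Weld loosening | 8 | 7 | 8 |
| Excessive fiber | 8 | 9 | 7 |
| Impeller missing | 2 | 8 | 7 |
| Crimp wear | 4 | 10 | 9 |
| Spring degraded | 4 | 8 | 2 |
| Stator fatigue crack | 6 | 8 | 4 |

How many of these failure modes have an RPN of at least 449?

RPN = Severity × Occurrence × Detection:
  Weld loosening: 8 × 8 × 7 = 448
  Excessive fiber: 8 × 7 × 9 = 504
  Impeller missing: 2 × 7 × 8 = 112
  Crimp wear: 4 × 9 × 10 = 360
  Spring degraded: 4 × 2 × 8 = 64
  Stator fatigue crack: 6 × 4 × 8 = 192
Modes with RPN ≥ 449: Excessive fiber (504) → 1.

1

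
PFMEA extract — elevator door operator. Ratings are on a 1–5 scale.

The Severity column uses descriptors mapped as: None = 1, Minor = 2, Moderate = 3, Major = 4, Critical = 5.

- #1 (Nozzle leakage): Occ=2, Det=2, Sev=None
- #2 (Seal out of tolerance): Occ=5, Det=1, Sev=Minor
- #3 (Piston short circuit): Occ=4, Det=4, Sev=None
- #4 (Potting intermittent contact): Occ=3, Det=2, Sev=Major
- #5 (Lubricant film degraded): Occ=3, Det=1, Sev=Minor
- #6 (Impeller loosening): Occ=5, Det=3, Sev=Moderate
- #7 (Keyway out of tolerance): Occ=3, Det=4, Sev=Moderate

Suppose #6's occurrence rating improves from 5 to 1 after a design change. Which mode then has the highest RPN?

#7

RPN = Severity × Occurrence × Detection:
  #1: 1 × 2 × 2 = 4
  #2: 2 × 5 × 1 = 10
  #3: 1 × 4 × 4 = 16
  #4: 4 × 3 × 2 = 24
  #5: 2 × 3 × 1 = 6
  #6: 3 × 5 × 3 = 45
  #7: 3 × 3 × 4 = 36
After action: #6 → 3 × 1 × 3 = 9.
Revised RPNs: #7=36, #4=24, #3=16, #2=10, #6=9, #5=6, #1=4.
Highest is now #7 (36).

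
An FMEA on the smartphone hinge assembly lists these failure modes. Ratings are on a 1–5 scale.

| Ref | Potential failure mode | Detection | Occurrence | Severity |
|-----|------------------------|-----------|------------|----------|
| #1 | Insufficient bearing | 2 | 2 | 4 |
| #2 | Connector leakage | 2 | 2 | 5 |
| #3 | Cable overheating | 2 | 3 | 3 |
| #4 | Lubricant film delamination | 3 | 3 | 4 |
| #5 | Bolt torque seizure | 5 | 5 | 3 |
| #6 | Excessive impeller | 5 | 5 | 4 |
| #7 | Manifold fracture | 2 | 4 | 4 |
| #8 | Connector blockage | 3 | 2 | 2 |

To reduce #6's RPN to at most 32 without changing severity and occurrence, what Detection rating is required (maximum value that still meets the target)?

1

#6: S=4, O=5, D=5 → current RPN = 100.
Fixed product = 20. Need 20 × D ≤ 32, so D ≤ 32/20 = 1.60.
Maximum integer Detection rating = 1 (gives RPN 20; D=2 would give 40 > 32).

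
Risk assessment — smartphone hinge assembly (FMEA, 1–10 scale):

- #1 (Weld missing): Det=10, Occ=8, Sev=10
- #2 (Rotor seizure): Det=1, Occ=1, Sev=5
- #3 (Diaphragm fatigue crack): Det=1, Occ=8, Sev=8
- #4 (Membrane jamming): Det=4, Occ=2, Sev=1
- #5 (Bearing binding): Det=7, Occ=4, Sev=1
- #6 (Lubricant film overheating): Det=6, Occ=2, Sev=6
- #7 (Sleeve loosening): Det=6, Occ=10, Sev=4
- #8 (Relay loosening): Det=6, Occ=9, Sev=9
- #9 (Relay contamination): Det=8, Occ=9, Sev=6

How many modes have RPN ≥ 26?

7

RPN = Severity × Occurrence × Detection:
  #1: 10 × 8 × 10 = 800
  #2: 5 × 1 × 1 = 5
  #3: 8 × 8 × 1 = 64
  #4: 1 × 2 × 4 = 8
  #5: 1 × 4 × 7 = 28
  #6: 6 × 2 × 6 = 72
  #7: 4 × 10 × 6 = 240
  #8: 9 × 9 × 6 = 486
  #9: 6 × 9 × 8 = 432
Modes with RPN ≥ 26: #1 (800), #3 (64), #5 (28), #6 (72), #7 (240), #8 (486), #9 (432) → 7.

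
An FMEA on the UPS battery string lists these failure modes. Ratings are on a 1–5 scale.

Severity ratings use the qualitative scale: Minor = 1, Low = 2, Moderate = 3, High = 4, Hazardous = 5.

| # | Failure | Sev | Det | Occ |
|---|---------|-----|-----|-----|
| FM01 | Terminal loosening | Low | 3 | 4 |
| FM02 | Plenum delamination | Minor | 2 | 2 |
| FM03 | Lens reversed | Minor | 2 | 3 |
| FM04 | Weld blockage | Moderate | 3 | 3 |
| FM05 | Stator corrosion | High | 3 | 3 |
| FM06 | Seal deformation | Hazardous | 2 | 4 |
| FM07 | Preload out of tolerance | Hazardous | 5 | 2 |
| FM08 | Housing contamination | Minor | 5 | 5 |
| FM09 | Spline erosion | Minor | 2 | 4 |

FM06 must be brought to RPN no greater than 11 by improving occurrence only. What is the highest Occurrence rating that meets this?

1

FM06: S=5, O=4, D=2 → current RPN = 40.
Fixed product = 10. Need 10 × O ≤ 11, so O ≤ 11/10 = 1.10.
Maximum integer Occurrence rating = 1 (gives RPN 10; O=2 would give 20 > 11).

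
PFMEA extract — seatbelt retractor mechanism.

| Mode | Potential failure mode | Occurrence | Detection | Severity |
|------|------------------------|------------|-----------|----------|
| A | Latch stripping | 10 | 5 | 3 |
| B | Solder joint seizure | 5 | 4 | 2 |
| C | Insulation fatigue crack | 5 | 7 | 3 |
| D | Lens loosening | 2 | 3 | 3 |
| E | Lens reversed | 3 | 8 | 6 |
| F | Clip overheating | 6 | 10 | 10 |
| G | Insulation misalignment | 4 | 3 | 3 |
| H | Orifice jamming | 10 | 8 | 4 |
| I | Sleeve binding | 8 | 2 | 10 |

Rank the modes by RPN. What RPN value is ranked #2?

320

RPN = Severity × Occurrence × Detection:
  A: 3 × 10 × 5 = 150
  B: 2 × 5 × 4 = 40
  C: 3 × 5 × 7 = 105
  D: 3 × 2 × 3 = 18
  E: 6 × 3 × 8 = 144
  F: 10 × 6 × 10 = 600
  G: 3 × 4 × 3 = 36
  H: 4 × 10 × 8 = 320
  I: 10 × 8 × 2 = 160
Sorted descending: 600, 320, 160, 150, 144, 105, 40, 36, 18.
The second-highest RPN is 320 (H).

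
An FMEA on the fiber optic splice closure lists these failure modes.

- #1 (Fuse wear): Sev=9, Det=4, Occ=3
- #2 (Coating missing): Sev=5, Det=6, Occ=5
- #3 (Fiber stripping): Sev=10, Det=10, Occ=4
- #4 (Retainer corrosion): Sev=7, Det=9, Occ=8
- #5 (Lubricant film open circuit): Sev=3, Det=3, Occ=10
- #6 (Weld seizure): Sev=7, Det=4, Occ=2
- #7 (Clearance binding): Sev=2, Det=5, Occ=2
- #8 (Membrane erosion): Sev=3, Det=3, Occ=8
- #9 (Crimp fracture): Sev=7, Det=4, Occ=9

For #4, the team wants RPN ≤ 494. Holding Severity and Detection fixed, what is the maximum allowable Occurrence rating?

7

#4: S=7, O=8, D=9 → current RPN = 504.
Fixed product = 63. Need 63 × O ≤ 494, so O ≤ 494/63 = 7.84.
Maximum integer Occurrence rating = 7 (gives RPN 441; O=8 would give 504 > 494).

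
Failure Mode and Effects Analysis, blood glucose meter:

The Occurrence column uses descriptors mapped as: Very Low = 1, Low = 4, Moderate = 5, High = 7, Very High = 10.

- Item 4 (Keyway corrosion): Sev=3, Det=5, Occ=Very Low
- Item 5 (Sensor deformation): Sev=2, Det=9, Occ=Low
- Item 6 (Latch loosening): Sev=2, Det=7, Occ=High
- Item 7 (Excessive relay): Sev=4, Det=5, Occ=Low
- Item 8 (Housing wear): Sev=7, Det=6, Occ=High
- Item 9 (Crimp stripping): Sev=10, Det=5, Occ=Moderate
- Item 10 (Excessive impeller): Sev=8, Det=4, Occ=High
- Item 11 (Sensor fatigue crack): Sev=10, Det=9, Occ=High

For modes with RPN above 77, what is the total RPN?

RPN = Severity × Occurrence × Detection:
  Item 4: 3 × 1 × 5 = 15
  Item 5: 2 × 4 × 9 = 72
  Item 6: 2 × 7 × 7 = 98
  Item 7: 4 × 4 × 5 = 80
  Item 8: 7 × 7 × 6 = 294
  Item 9: 10 × 5 × 5 = 250
  Item 10: 8 × 7 × 4 = 224
  Item 11: 10 × 7 × 9 = 630
RPN > 77: Item 6 (98), Item 7 (80), Item 8 (294), Item 9 (250), Item 10 (224), Item 11 (630).
Sum: 98 + 80 + 294 + 250 + 224 + 630 = 1576.

1576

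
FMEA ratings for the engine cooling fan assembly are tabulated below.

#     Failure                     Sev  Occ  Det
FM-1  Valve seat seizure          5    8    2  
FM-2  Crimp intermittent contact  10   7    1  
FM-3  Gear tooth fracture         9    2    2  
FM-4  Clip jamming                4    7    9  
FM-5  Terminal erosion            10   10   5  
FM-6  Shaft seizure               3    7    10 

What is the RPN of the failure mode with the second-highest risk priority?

RPN = Severity × Occurrence × Detection:
  FM-1: 5 × 8 × 2 = 80
  FM-2: 10 × 7 × 1 = 70
  FM-3: 9 × 2 × 2 = 36
  FM-4: 4 × 7 × 9 = 252
  FM-5: 10 × 10 × 5 = 500
  FM-6: 3 × 7 × 10 = 210
Sorted descending: 500, 252, 210, 80, 70, 36.
The second-highest RPN is 252 (FM-4).

252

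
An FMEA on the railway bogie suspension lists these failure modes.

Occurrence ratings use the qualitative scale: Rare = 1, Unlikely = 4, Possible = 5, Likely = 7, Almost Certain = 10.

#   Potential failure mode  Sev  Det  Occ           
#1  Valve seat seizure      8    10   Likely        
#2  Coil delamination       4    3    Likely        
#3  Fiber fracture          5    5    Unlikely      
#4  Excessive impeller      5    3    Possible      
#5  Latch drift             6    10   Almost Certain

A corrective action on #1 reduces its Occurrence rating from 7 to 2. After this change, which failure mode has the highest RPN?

#5

RPN = Severity × Occurrence × Detection:
  #1: 8 × 7 × 10 = 560
  #2: 4 × 7 × 3 = 84
  #3: 5 × 4 × 5 = 100
  #4: 5 × 5 × 3 = 75
  #5: 6 × 10 × 10 = 600
After action: #1 → 8 × 2 × 10 = 160.
Revised RPNs: #5=600, #1=160, #3=100, #2=84, #4=75.
Highest is now #5 (600).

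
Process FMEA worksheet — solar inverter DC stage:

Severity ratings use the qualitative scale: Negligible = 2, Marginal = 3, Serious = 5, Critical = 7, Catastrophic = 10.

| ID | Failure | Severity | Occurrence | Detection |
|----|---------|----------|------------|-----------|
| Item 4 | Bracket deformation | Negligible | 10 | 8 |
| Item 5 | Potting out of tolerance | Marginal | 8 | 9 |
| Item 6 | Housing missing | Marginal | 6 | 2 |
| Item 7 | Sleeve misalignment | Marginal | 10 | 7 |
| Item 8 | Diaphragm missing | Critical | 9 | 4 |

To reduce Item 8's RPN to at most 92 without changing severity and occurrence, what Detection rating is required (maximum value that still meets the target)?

Item 8: S=7, O=9, D=4 → current RPN = 252.
Fixed product = 63. Need 63 × D ≤ 92, so D ≤ 92/63 = 1.46.
Maximum integer Detection rating = 1 (gives RPN 63; D=2 would give 126 > 92).

1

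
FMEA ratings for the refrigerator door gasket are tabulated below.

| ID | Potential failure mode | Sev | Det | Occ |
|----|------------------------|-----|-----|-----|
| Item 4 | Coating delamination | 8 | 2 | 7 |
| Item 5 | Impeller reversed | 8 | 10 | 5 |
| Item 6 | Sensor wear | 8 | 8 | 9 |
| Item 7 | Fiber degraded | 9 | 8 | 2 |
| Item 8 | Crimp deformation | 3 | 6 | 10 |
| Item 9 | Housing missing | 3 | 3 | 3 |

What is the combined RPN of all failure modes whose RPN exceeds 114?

RPN = Severity × Occurrence × Detection:
  Item 4: 8 × 7 × 2 = 112
  Item 5: 8 × 5 × 10 = 400
  Item 6: 8 × 9 × 8 = 576
  Item 7: 9 × 2 × 8 = 144
  Item 8: 3 × 10 × 6 = 180
  Item 9: 3 × 3 × 3 = 27
RPN > 114: Item 5 (400), Item 6 (576), Item 7 (144), Item 8 (180).
Sum: 400 + 576 + 144 + 180 = 1300.

1300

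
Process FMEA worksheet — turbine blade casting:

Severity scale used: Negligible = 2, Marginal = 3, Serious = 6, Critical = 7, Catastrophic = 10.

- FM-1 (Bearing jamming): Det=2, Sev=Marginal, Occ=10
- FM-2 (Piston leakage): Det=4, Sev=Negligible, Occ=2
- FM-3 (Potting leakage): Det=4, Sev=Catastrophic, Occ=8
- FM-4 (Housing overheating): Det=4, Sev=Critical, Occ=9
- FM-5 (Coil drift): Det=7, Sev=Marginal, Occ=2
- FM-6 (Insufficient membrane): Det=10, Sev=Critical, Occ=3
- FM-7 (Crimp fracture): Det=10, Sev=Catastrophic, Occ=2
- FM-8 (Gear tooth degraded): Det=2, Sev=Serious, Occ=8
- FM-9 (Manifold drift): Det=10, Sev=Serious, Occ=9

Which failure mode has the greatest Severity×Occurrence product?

FM-3

Criticality = Severity × Occurrence:
  FM-1: 3 × 10 = 30
  FM-2: 2 × 2 = 4
  FM-3: 10 × 8 = 80
  FM-4: 7 × 9 = 63
  FM-5: 3 × 2 = 6
  FM-6: 7 × 3 = 21
  FM-7: 10 × 2 = 20
  FM-8: 6 × 8 = 48
  FM-9: 6 × 9 = 54
Highest criticality is 80 → FM-3.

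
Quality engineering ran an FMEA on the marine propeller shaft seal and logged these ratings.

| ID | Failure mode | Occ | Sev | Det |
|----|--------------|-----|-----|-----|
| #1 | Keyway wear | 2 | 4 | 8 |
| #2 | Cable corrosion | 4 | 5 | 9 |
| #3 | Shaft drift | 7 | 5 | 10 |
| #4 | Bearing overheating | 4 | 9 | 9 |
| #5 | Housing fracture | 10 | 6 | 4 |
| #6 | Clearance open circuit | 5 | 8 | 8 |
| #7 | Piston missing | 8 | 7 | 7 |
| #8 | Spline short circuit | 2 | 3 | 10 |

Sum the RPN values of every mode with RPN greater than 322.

1066

RPN = Severity × Occurrence × Detection:
  #1: 4 × 2 × 8 = 64
  #2: 5 × 4 × 9 = 180
  #3: 5 × 7 × 10 = 350
  #4: 9 × 4 × 9 = 324
  #5: 6 × 10 × 4 = 240
  #6: 8 × 5 × 8 = 320
  #7: 7 × 8 × 7 = 392
  #8: 3 × 2 × 10 = 60
RPN > 322: #3 (350), #4 (324), #7 (392).
Sum: 350 + 324 + 392 = 1066.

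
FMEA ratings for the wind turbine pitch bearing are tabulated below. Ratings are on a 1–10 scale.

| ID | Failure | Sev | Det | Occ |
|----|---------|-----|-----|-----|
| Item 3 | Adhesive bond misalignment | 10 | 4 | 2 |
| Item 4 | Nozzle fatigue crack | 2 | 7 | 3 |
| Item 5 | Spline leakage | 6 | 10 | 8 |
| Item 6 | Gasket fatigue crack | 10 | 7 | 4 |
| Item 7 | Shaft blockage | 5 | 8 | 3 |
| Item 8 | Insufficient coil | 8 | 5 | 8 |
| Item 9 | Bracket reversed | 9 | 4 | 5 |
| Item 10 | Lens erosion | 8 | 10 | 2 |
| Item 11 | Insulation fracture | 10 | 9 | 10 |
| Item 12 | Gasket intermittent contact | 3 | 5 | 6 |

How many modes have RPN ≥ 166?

5

RPN = Severity × Occurrence × Detection:
  Item 3: 10 × 2 × 4 = 80
  Item 4: 2 × 3 × 7 = 42
  Item 5: 6 × 8 × 10 = 480
  Item 6: 10 × 4 × 7 = 280
  Item 7: 5 × 3 × 8 = 120
  Item 8: 8 × 8 × 5 = 320
  Item 9: 9 × 5 × 4 = 180
  Item 10: 8 × 2 × 10 = 160
  Item 11: 10 × 10 × 9 = 900
  Item 12: 3 × 6 × 5 = 90
Modes with RPN ≥ 166: Item 5 (480), Item 6 (280), Item 8 (320), Item 9 (180), Item 11 (900) → 5.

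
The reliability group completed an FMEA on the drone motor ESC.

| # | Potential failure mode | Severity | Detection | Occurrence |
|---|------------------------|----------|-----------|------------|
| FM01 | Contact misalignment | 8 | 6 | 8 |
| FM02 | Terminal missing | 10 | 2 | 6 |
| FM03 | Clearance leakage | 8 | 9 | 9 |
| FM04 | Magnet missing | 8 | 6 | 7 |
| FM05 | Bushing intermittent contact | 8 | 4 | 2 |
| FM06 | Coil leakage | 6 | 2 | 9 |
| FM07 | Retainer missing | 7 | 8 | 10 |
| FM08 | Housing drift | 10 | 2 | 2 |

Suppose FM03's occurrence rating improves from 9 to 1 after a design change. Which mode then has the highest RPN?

RPN = Severity × Occurrence × Detection:
  FM01: 8 × 8 × 6 = 384
  FM02: 10 × 6 × 2 = 120
  FM03: 8 × 9 × 9 = 648
  FM04: 8 × 7 × 6 = 336
  FM05: 8 × 2 × 4 = 64
  FM06: 6 × 9 × 2 = 108
  FM07: 7 × 10 × 8 = 560
  FM08: 10 × 2 × 2 = 40
After action: FM03 → 8 × 1 × 9 = 72.
Revised RPNs: FM07=560, FM01=384, FM04=336, FM02=120, FM06=108, FM03=72, FM05=64, FM08=40.
Highest is now FM07 (560).

FM07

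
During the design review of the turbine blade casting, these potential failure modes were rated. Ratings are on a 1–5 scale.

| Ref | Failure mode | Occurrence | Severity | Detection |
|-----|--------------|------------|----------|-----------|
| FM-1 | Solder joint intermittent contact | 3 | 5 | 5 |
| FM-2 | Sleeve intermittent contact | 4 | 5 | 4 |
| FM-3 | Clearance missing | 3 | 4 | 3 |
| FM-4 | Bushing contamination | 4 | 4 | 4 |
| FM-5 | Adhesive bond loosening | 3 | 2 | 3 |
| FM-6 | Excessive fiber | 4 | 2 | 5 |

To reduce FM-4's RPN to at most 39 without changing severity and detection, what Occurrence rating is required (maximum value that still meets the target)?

FM-4: S=4, O=4, D=4 → current RPN = 64.
Fixed product = 16. Need 16 × O ≤ 39, so O ≤ 39/16 = 2.44.
Maximum integer Occurrence rating = 2 (gives RPN 32; O=3 would give 48 > 39).

2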